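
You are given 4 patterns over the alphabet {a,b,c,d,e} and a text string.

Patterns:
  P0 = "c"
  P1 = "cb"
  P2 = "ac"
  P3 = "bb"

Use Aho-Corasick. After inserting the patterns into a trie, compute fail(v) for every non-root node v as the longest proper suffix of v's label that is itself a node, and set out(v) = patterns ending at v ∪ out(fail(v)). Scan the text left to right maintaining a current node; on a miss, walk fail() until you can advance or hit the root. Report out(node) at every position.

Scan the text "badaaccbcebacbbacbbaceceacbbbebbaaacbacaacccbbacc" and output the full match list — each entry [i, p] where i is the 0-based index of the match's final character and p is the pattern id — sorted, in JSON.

Build automaton:
Trie (insert patterns):
  n0 'ε': a→3 b→5 c→1
  n1 'c': b→2  ←P0
  n2 'cb': ·  ←P1
  n3 'a': c→4
  n4 'ac': ·  ←P2
  n5 'b': b→6
  n6 'bb': ·  ←P3

BFS fail/out derivation:
  n1('c'): parent n0 fail=0; on 'c' 0 → fail=0;  out {0}∪∅={0}
  n3('a'): parent n0 fail=0; on 'a' 0 → fail=0;  out ∅∪∅=∅
  n5('b'): parent n0 fail=0; on 'b' 0 → fail=0;  out ∅∪∅=∅
  n2('cb'): parent n1 fail=0; on 'b' 0 → fail=5;  out {1}∪∅={1}
  n4('ac'): parent n3 fail=0; on 'c' 0 → fail=1;  out {2}∪{0}={0,2}
  n6('bb'): parent n5 fail=0; on 'b' 0 → fail=5;  out {3}∪∅={3}

Scan:
i=0 'b': node 0→5
i=1 'a': node 5→3 (via fail)
i=2 'd': node 3→0 (via fail)
i=3 'a': node 0→3
i=4 'a': node 3→3 (via fail)
i=5 'c': node 3→4  ** P0@[5:5],P2@[4:5]
i=6 'c': node 4→1 (via fail)  ** P0@[6:6]
i=7 'b': node 1→2  ** P1@[6:7]
i=8 'c': node 2→1 (via fail)  ** P0@[8:8]
i=9 'e': node 1→0 (via fail)
i=10 'b': node 0→5
i=11 'a': node 5→3 (via fail)
i=12 'c': node 3→4  ** P0@[12:12],P2@[11:12]
i=13 'b': node 4→2 (via fail)  ** P1@[12:13]
i=14 'b': node 2→6 (via fail)  ** P3@[13:14]
i=15 'a': node 6→3 (via fail)
i=16 'c': node 3→4  ** P0@[16:16],P2@[15:16]
i=17 'b': node 4→2 (via fail)  ** P1@[16:17]
i=18 'b': node 2→6 (via fail)  ** P3@[17:18]
i=19 'a': node 6→3 (via fail)
i=20 'c': node 3→4  ** P0@[20:20],P2@[19:20]
i=21 'e': node 4→0 (via fail)
i=22 'c': node 0→1  ** P0@[22:22]
i=23 'e': node 1→0 (via fail)
i=24 'a': node 0→3
i=25 'c': node 3→4  ** P0@[25:25],P2@[24:25]
i=26 'b': node 4→2 (via fail)  ** P1@[25:26]
i=27 'b': node 2→6 (via fail)  ** P3@[26:27]
i=28 'b': node 6→6 (via fail)  ** P3@[27:28]
i=29 'e': node 6→0 (via fail)
i=30 'b': node 0→5
i=31 'b': node 5→6  ** P3@[30:31]
i=32 'a': node 6→3 (via fail)
i=33 'a': node 3→3 (via fail)
i=34 'a': node 3→3 (via fail)
i=35 'c': node 3→4  ** P0@[35:35],P2@[34:35]
i=36 'b': node 4→2 (via fail)  ** P1@[35:36]
i=37 'a': node 2→3 (via fail)
i=38 'c': node 3→4  ** P0@[38:38],P2@[37:38]
i=39 'a': node 4→3 (via fail)
i=40 'a': node 3→3 (via fail)
i=41 'c': node 3→4  ** P0@[41:41],P2@[40:41]
i=42 'c': node 4→1 (via fail)  ** P0@[42:42]
i=43 'c': node 1→1 (via fail)  ** P0@[43:43]
i=44 'b': node 1→2  ** P1@[43:44]
i=45 'b': node 2→6 (via fail)  ** P3@[44:45]
i=46 'a': node 6→3 (via fail)
i=47 'c': node 3→4  ** P0@[47:47],P2@[46:47]
i=48 'c': node 4→1 (via fail)  ** P0@[48:48]

All matches (sorted): [[5,0],[5,2],[6,0],[7,1],[8,0],[12,0],[12,2],[13,1],[14,3],[16,0],[16,2],[17,1],[18,3],[20,0],[20,2],[22,0],[25,0],[25,2],[26,1],[27,3],[28,3],[31,3],[35,0],[35,2],[36,1],[38,0],[38,2],[41,0],[41,2],[42,0],[43,0],[44,1],[45,3],[47,0],[47,2],[48,0]]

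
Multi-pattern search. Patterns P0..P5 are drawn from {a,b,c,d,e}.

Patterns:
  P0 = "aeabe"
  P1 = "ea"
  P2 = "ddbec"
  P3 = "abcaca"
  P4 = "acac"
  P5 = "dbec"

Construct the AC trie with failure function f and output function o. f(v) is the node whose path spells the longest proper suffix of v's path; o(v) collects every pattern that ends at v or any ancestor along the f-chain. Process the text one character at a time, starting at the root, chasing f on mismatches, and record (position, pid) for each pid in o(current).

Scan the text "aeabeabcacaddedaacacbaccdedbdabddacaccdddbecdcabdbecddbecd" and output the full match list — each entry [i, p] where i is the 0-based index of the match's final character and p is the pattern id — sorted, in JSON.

Build automaton:
Trie (insert patterns):
  n0 'ε': a→1 d→8 e→6
  n1 'a': b→13 c→18 e→2
  n2 'ae': a→3
  n3 'aea': b→4
  n4 'aeab': e→5
  n5 'aeabe': ·  [P0 ends]
  n6 'e': a→7
  n7 'ea': ·  [P1 ends]
  n8 'd': b→21 d→9
  n9 'dd': b→10
  n10 'ddb': e→11
  n11 'ddbe': c→12
  n12 'ddbec': ·  [P2 ends]
  n13 'ab': c→14
  n14 'abc': a→15
  n15 'abca': c→16
  n16 'abcac': a→17
  n17 'abcaca': ·  [P3 ends]
  n18 'ac': a→19
  n19 'aca': c→20
  n20 'acac': ·  [P4 ends]
  n21 'db': e→22
  n22 'dbe': c→23
  n23 'dbec': ·  [P5 ends]

BFS fail/out derivation:
  n1('a'): parent n0 fail=0; on 'a' 0 → fail=0;  out ∅∪∅=∅
  n6('e'): parent n0 fail=0; on 'e' 0 → fail=0;  out ∅∪∅=∅
  n8('d'): parent n0 fail=0; on 'd' 0 → fail=0;  out ∅∪∅=∅
  n2('ae'): parent n1 fail=0; on 'e' 0 → fail=6;  out ∅∪∅=∅
  n7('ea'): parent n6 fail=0; on 'a' 0 → fail=1;  out {1}∪∅={1}
  n9('dd'): parent n8 fail=0; on 'd' 0 → fail=8;  out ∅∪∅=∅
  n13('ab'): parent n1 fail=0; on 'b' 0 → fail=0;  out ∅∪∅=∅
  n18('ac'): parent n1 fail=0; on 'c' 0 → fail=0;  out ∅∪∅=∅
  n21('db'): parent n8 fail=0; on 'b' 0 → fail=0;  out ∅∪∅=∅
  n3('aea'): parent n2 fail=6; on 'a' 6 → fail=7;  out ∅∪{1}={1}
  n10('ddb'): parent n9 fail=8; on 'b' 8 → fail=21;  out ∅∪∅=∅
  n14('abc'): parent n13 fail=0; on 'c' 0 → fail=0;  out ∅∪∅=∅
  n19('aca'): parent n18 fail=0; on 'a' 0 → fail=1;  out ∅∪∅=∅
  n22('dbe'): parent n21 fail=0; on 'e' 0 → fail=6;  out ∅∪∅=∅
  n4('aeab'): parent n3 fail=7; on 'b' 7→1 → fail=13;  out ∅∪∅=∅
  n11('ddbe'): parent n10 fail=21; on 'e' 21 → fail=22;  out ∅∪∅=∅
  n15('abca'): parent n14 fail=0; on 'a' 0 → fail=1;  out ∅∪∅=∅
  n20('acac'): parent n19 fail=1; on 'c' 1 → fail=18;  out {4}∪∅={4}
  n23('dbec'): parent n22 fail=6; on 'c' 6→0 → fail=0;  out {5}∪∅={5}
  n5('aeabe'): parent n4 fail=13; on 'e' 13→0 → fail=6;  out {0}∪∅={0}
  n12('ddbec'): parent n11 fail=22; on 'c' 22 → fail=23;  out {2}∪{5}={2,5}
  n16('abcac'): parent n15 fail=1; on 'c' 1 → fail=18;  out ∅∪∅=∅
  n17('abcaca'): parent n16 fail=18; on 'a' 18 → fail=19;  out {3}∪∅={3}

Run:
i=0 'a': node 0→1
i=1 'e': node 1→2
i=2 'a': node 2→3  ** P1@[1:2]
i=3 'b': node 3→4
i=4 'e': node 4→5  ** P0@[0:4]
i=5 'a': node 5→7 ·f  ** P1@[4:5]
i=6 'b': node 7→13 ·f
i=7 'c': node 13→14
i=8 'a': node 14→15
i=9 'c': node 15→16
i=10 'a': node 16→17  ** P3@[5:10]
i=11 'd': node 17→8 ·f
i=12 'd': node 8→9
i=13 'e': node 9→6 ·f
i=14 'd': node 6→8 ·f
i=15 'a': node 8→1 ·f
i=16 'a': node 1→1 ·f
i=17 'c': node 1→18
i=18 'a': node 18→19
i=19 'c': node 19→20  ** P4@[16:19]
i=20 'b': node 20→0 ·f
i=21 'a': node 0→1
i=22 'c': node 1→18
i=23 'c': node 18→0 ·f
i=24 'd': node 0→8
i=25 'e': node 8→6 ·f
i=26 'd': node 6→8 ·f
i=27 'b': node 8→21
i=28 'd': node 21→8 ·f
i=29 'a': node 8→1 ·f
i=30 'b': node 1→13
i=31 'd': node 13→8 ·f
i=32 'd': node 8→9
i=33 'a': node 9→1 ·f
i=34 'c': node 1→18
i=35 'a': node 18→19
i=36 'c': node 19→20  ** P4@[33:36]
i=37 'c': node 20→0 ·f
i=38 'd': node 0→8
i=39 'd': node 8→9
i=40 'd': node 9→9 ·f
i=41 'b': node 9→10
i=42 'e': node 10→11
i=43 'c': node 11→12  ** P2@[39:43],P5@[40:43]
i=44 'd': node 12→8 ·f
i=45 'c': node 8→0 ·f
i=46 'a': node 0→1
i=47 'b': node 1→13
i=48 'd': node 13→8 ·f
i=49 'b': node 8→21
i=50 'e': node 21→22
i=51 'c': node 22→23  ** P5@[48:51]
i=52 'd': node 23→8 ·f
i=53 'd': node 8→9
i=54 'b': node 9→10
i=55 'e': node 10→11
i=56 'c': node 11→12  ** P2@[52:56],P5@[53:56]
i=57 'd': node 12→8 ·f

Matches: [[2,1],[4,0],[5,1],[10,3],[19,4],[36,4],[43,2],[43,5],[51,5],[56,2],[56,5]]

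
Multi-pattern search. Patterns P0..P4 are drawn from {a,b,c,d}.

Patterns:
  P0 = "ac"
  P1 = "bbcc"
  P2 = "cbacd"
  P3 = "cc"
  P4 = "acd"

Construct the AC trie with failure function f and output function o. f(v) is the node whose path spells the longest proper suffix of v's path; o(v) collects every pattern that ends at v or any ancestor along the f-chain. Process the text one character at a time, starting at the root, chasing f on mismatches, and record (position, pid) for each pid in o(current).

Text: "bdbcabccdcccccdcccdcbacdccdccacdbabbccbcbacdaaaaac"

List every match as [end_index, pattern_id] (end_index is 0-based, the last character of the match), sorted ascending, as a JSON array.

Build:
Trie (insert patterns):
  n0 'ε': a→1 b→3 c→7
  n1 'a': c→2
  n2 'ac': d→13  ←P0
  n3 'b': b→4
  n4 'bb': c→5
  n5 'bbc': c→6
  n6 'bbcc': ·  ←P1
  n7 'c': b→8 c→12
  n8 'cb': a→9
  n9 'cba': c→10
  n10 'cbac': d→11
  n11 'cbacd': ·  ←P2
  n12 'cc': ·  ←P3
  n13 'acd': ·  ←P4

Failure links (BFS by depth):
  n1('a'): parent n0 fail=0; on 'a' 0 → fail=0;  out ∅∪∅=∅
  n3('b'): parent n0 fail=0; on 'b' 0 → fail=0;  out ∅∪∅=∅
  n7('c'): parent n0 fail=0; on 'c' 0 → fail=0;  out ∅∪∅=∅
  n2('ac'): parent n1 fail=0; on 'c' 0 → fail=7;  out {0}∪∅={0}
  n4('bb'): parent n3 fail=0; on 'b' 0 → fail=3;  out ∅∪∅=∅
  n8('cb'): parent n7 fail=0; on 'b' 0 → fail=3;  out ∅∪∅=∅
  n12('cc'): parent n7 fail=0; on 'c' 0 → fail=7;  out {3}∪∅={3}
  n5('bbc'): parent n4 fail=3; on 'c' 3→0 → fail=7;  out ∅∪∅=∅
  n9('cba'): parent n8 fail=3; on 'a' 3→0 → fail=1;  out ∅∪∅=∅
  n13('acd'): parent n2 fail=7; on 'd' 7→0 → fail=0;  out {4}∪∅={4}
  n6('bbcc'): parent n5 fail=7; on 'c' 7 → fail=12;  out {1}∪{3}={1,3}
  n10('cbac'): parent n9 fail=1; on 'c' 1 → fail=2;  out ∅∪{0}={0}
  n11('cbacd'): parent n10 fail=2; on 'd' 2 → fail=13;  out {2}∪{4}={2,4}

Scan:
[0] read 'b'  n0⇒n3
[1] read 'd'  n3⇒n0 (via fail)
[2] read 'b'  n0⇒n3
[3] read 'c'  n3⇒n7 (via fail)
[4] read 'a'  n7⇒n1 (via fail)
[5] read 'b'  n1⇒n3 (via fail)
[6] read 'c'  n3⇒n7 (via fail)
[7] read 'c'  n7⇒n12  emit P3@[6:7]
[8] read 'd'  n12⇒n0 (via fail)
[9] read 'c'  n0⇒n7
[10] read 'c'  n7⇒n12  emit P3@[9:10]
[11] read 'c'  n12⇒n12 (via fail)  emit P3@[10:11]
[12] read 'c'  n12⇒n12 (via fail)  emit P3@[11:12]
[13] read 'c'  n12⇒n12 (via fail)  emit P3@[12:13]
[14] read 'd'  n12⇒n0 (via fail)
[15] read 'c'  n0⇒n7
[16] read 'c'  n7⇒n12  emit P3@[15:16]
[17] read 'c'  n12⇒n12 (via fail)  emit P3@[16:17]
[18] read 'd'  n12⇒n0 (via fail)
[19] read 'c'  n0⇒n7
[20] read 'b'  n7⇒n8
[21] read 'a'  n8⇒n9
[22] read 'c'  n9⇒n10  emit P0@[21:22]
[23] read 'd'  n10⇒n11  emit P2@[19:23],P4@[21:23]
[24] read 'c'  n11⇒n7 (via fail)
[25] read 'c'  n7⇒n12  emit P3@[24:25]
[26] read 'd'  n12⇒n0 (via fail)
[27] read 'c'  n0⇒n7
[28] read 'c'  n7⇒n12  emit P3@[27:28]
[29] read 'a'  n12⇒n1 (via fail)
[30] read 'c'  n1⇒n2  emit P0@[29:30]
[31] read 'd'  n2⇒n13  emit P4@[29:31]
[32] read 'b'  n13⇒n3 (via fail)
[33] read 'a'  n3⇒n1 (via fail)
[34] read 'b'  n1⇒n3 (via fail)
[35] read 'b'  n3⇒n4
[36] read 'c'  n4⇒n5
[37] read 'c'  n5⇒n6  emit P1@[34:37],P3@[36:37]
[38] read 'b'  n6⇒n8 (via fail)
[39] read 'c'  n8⇒n7 (via fail)
[40] read 'b'  n7⇒n8
[41] read 'a'  n8⇒n9
[42] read 'c'  n9⇒n10  emit P0@[41:42]
[43] read 'd'  n10⇒n11  emit P2@[39:43],P4@[41:43]
[44] read 'a'  n11⇒n1 (via fail)
[45] read 'a'  n1⇒n1 (via fail)
[46] read 'a'  n1⇒n1 (via fail)
[47] read 'a'  n1⇒n1 (via fail)
[48] read 'a'  n1⇒n1 (via fail)
[49] read 'c'  n1⇒n2  emit P0@[48:49]

Matches: [[7,3],[10,3],[11,3],[12,3],[13,3],[16,3],[17,3],[22,0],[23,2],[23,4],[25,3],[28,3],[30,0],[31,4],[37,1],[37,3],[42,0],[43,2],[43,4],[49,0]]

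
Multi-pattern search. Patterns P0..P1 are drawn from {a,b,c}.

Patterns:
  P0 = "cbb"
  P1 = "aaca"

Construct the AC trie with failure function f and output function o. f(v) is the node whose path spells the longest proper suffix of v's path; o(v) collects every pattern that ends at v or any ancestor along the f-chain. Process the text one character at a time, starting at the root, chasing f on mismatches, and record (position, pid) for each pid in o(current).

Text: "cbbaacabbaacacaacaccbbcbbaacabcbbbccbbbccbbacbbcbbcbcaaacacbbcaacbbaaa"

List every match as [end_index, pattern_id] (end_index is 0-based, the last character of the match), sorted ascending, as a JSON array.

Construct AC machine:
Trie (insert patterns):
  n0 'ε': a→4 c→1
  n1 'c': b→2
  n2 'cb': b→3
  n3 'cbb': ·  ←P0
  n4 'a': a→5
  n5 'aa': c→6
  n6 'aac': a→7
  n7 'aaca': ·  ←P1

BFS fail/out derivation:
  n1('c'): parent n0 fail=0; on 'c' 0 → fail=0;  out ∅∪∅=∅
  n4('a'): parent n0 fail=0; on 'a' 0 → fail=0;  out ∅∪∅=∅
  n2('cb'): parent n1 fail=0; on 'b' 0 → fail=0;  out ∅∪∅=∅
  n5('aa'): parent n4 fail=0; on 'a' 0 → fail=4;  out ∅∪∅=∅
  n3('cbb'): parent n2 fail=0; on 'b' 0 → fail=0;  out {0}∪∅={0}
  n6('aac'): parent n5 fail=4; on 'c' 4→0 → fail=1;  out ∅∪∅=∅
  n7('aaca'): parent n6 fail=1; on 'a' 1→0 → fail=4;  out {1}∪∅={1}

Run:
pos 0 'c': at 1
pos 1 'b': at 2
pos 2 'b': at 3  → match P0@[0:2]
pos 3 'a': at 4 ·f
pos 4 'a': at 5
pos 5 'c': at 6
pos 6 'a': at 7  → match P1@[3:6]
pos 7 'b': at 0 ·f
pos 8 'b': at 0
pos 9 'a': at 4
pos 10 'a': at 5
pos 11 'c': at 6
pos 12 'a': at 7  → match P1@[9:12]
pos 13 'c': at 1 ·f
pos 14 'a': at 4 ·f
pos 15 'a': at 5
pos 16 'c': at 6
pos 17 'a': at 7  → match P1@[14:17]
pos 18 'c': at 1 ·f
pos 19 'c': at 1 ·f
pos 20 'b': at 2
pos 21 'b': at 3  → match P0@[19:21]
pos 22 'c': at 1 ·f
pos 23 'b': at 2
pos 24 'b': at 3  → match P0@[22:24]
pos 25 'a': at 4 ·f
pos 26 'a': at 5
pos 27 'c': at 6
pos 28 'a': at 7  → match P1@[25:28]
pos 29 'b': at 0 ·f
pos 30 'c': at 1
pos 31 'b': at 2
pos 32 'b': at 3  → match P0@[30:32]
pos 33 'b': at 0 ·f
pos 34 'c': at 1
pos 35 'c': at 1 ·f
pos 36 'b': at 2
pos 37 'b': at 3  → match P0@[35:37]
pos 38 'b': at 0 ·f
pos 39 'c': at 1
pos 40 'c': at 1 ·f
pos 41 'b': at 2
pos 42 'b': at 3  → match P0@[40:42]
pos 43 'a': at 4 ·f
pos 44 'c': at 1 ·f
pos 45 'b': at 2
pos 46 'b': at 3  → match P0@[44:46]
pos 47 'c': at 1 ·f
pos 48 'b': at 2
pos 49 'b': at 3  → match P0@[47:49]
pos 50 'c': at 1 ·f
pos 51 'b': at 2
pos 52 'c': at 1 ·f
pos 53 'a': at 4 ·f
pos 54 'a': at 5
pos 55 'a': at 5 ·f
pos 56 'c': at 6
pos 57 'a': at 7  → match P1@[54:57]
pos 58 'c': at 1 ·f
pos 59 'b': at 2
pos 60 'b': at 3  → match P0@[58:60]
pos 61 'c': at 1 ·f
pos 62 'a': at 4 ·f
pos 63 'a': at 5
pos 64 'c': at 6
pos 65 'b': at 2 ·f
pos 66 'b': at 3  → match P0@[64:66]
pos 67 'a': at 4 ·f
pos 68 'a': at 5
pos 69 'a': at 5 ·f

All matches (sorted): [[2,0],[6,1],[12,1],[17,1],[21,0],[24,0],[28,1],[32,0],[37,0],[42,0],[46,0],[49,0],[57,1],[60,0],[66,0]]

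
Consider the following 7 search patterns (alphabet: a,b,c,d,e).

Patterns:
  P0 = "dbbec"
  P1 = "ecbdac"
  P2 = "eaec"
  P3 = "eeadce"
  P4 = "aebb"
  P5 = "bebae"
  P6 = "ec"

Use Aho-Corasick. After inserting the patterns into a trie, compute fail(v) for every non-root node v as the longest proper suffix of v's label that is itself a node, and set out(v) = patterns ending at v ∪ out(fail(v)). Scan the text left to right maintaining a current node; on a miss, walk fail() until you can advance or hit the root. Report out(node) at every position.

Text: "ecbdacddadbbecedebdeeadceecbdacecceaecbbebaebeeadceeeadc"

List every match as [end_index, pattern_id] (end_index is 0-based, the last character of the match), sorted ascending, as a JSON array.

Build:
Trie (insert patterns):
  n0 'ε': a→20 b→24 d→1 e→6
  n1 'd': b→2
  n2 'db': b→3
  n3 'dbb': e→4
  n4 'dbbe': c→5
  n5 'dbbec': ·  ←P0
  n6 'e': a→12 c→7 e→15
  n7 'ec': b→8  ←P6
  n8 'ecb': d→9
  n9 'ecbd': a→10
  n10 'ecbda': c→11
  n11 'ecbdac': ·  ←P1
  n12 'ea': e→13
  n13 'eae': c→14
  n14 'eaec': ·  ←P2
  n15 'ee': a→16
  n16 'eea': d→17
  n17 'eead': c→18
  n18 'eeadc': e→19
  n19 'eeadce': ·  ←P3
  n20 'a': e→21
  n21 'ae': b→22
  n22 'aeb': b→23
  n23 'aebb': ·  ←P4
  n24 'b': e→25
  n25 'be': b→26
  n26 'beb': a→27
  n27 'beba': e→28
  n28 'bebae': ·  ←P5

BFS fail/out derivation:
  n1('d'): parent n0 fail=0; on 'd' 0 → fail=0;  out ∅∪∅=∅
  n6('e'): parent n0 fail=0; on 'e' 0 → fail=0;  out ∅∪∅=∅
  n20('a'): parent n0 fail=0; on 'a' 0 → fail=0;  out ∅∪∅=∅
  n24('b'): parent n0 fail=0; on 'b' 0 → fail=0;  out ∅∪∅=∅
  n2('db'): parent n1 fail=0; on 'b' 0 → fail=24;  out ∅∪∅=∅
  n7('ec'): parent n6 fail=0; on 'c' 0 → fail=0;  out {6}∪∅={6}
  n12('ea'): parent n6 fail=0; on 'a' 0 → fail=20;  out ∅∪∅=∅
  n15('ee'): parent n6 fail=0; on 'e' 0 → fail=6;  out ∅∪∅=∅
  n21('ae'): parent n20 fail=0; on 'e' 0 → fail=6;  out ∅∪∅=∅
  n25('be'): parent n24 fail=0; on 'e' 0 → fail=6;  out ∅∪∅=∅
  n3('dbb'): parent n2 fail=24; on 'b' 24→0 → fail=24;  out ∅∪∅=∅
  n8('ecb'): parent n7 fail=0; on 'b' 0 → fail=24;  out ∅∪∅=∅
  n13('eae'): parent n12 fail=20; on 'e' 20 → fail=21;  out ∅∪∅=∅
  n16('eea'): parent n15 fail=6; on 'a' 6 → fail=12;  out ∅∪∅=∅
  n22('aeb'): parent n21 fail=6; on 'b' 6→0 → fail=24;  out ∅∪∅=∅
  n26('beb'): parent n25 fail=6; on 'b' 6→0 → fail=24;  out ∅∪∅=∅
  n4('dbbe'): parent n3 fail=24; on 'e' 24 → fail=25;  out ∅∪∅=∅
  n9('ecbd'): parent n8 fail=24; on 'd' 24→0 → fail=1;  out ∅∪∅=∅
  n14('eaec'): parent n13 fail=21; on 'c' 21→6 → fail=7;  out {2}∪{6}={2,6}
  n17('eead'): parent n16 fail=12; on 'd' 12→20→0 → fail=1;  out ∅∪∅=∅
  n23('aebb'): parent n22 fail=24; on 'b' 24→0 → fail=24;  out {4}∪∅={4}
  n27('beba'): parent n26 fail=24; on 'a' 24→0 → fail=20;  out ∅∪∅=∅
  n5('dbbec'): parent n4 fail=25; on 'c' 25→6 → fail=7;  out {0}∪{6}={0,6}
  n10('ecbda'): parent n9 fail=1; on 'a' 1→0 → fail=20;  out ∅∪∅=∅
  n18('eeadc'): parent n17 fail=1; on 'c' 1→0 → fail=0;  out ∅∪∅=∅
  n28('bebae'): parent n27 fail=20; on 'e' 20 → fail=21;  out {5}∪∅={5}
  n11('ecbdac'): parent n10 fail=20; on 'c' 20→0 → fail=0;  out {1}∪∅={1}
  n19('eeadce'): parent n18 fail=0; on 'e' 0 → fail=6;  out {3}∪∅={3}

Run:
i=0 'e': node 0→6
i=1 'c': node 6→7  emit P6@[0:1]
i=2 'b': node 7→8
i=3 'd': node 8→9
i=4 'a': node 9→10
i=5 'c': node 10→11  emit P1@[0:5]
i=6 'd': node 11→1 (via fail)
i=7 'd': node 1→1 (via fail)
i=8 'a': node 1→20 (via fail)
i=9 'd': node 20→1 (via fail)
i=10 'b': node 1→2
i=11 'b': node 2→3
i=12 'e': node 3→4
i=13 'c': node 4→5  emit P0@[9:13],P6@[12:13]
i=14 'e': node 5→6 (via fail)
i=15 'd': node 6→1 (via fail)
i=16 'e': node 1→6 (via fail)
i=17 'b': node 6→24 (via fail)
i=18 'd': node 24→1 (via fail)
i=19 'e': node 1→6 (via fail)
i=20 'e': node 6→15
i=21 'a': node 15→16
i=22 'd': node 16→17
i=23 'c': node 17→18
i=24 'e': node 18→19  emit P3@[19:24]
i=25 'e': node 19→15 (via fail)
i=26 'c': node 15→7 (via fail)  emit P6@[25:26]
i=27 'b': node 7→8
i=28 'd': node 8→9
i=29 'a': node 9→10
i=30 'c': node 10→11  emit P1@[25:30]
i=31 'e': node 11→6 (via fail)
i=32 'c': node 6→7  emit P6@[31:32]
i=33 'c': node 7→0 (via fail)
i=34 'e': node 0→6
i=35 'a': node 6→12
i=36 'e': node 12→13
i=37 'c': node 13→14  emit P2@[34:37],P6@[36:37]
i=38 'b': node 14→8 (via fail)
i=39 'b': node 8→24 (via fail)
i=40 'e': node 24→25
i=41 'b': node 25→26
i=42 'a': node 26→27
i=43 'e': node 27→28  emit P5@[39:43]
i=44 'b': node 28→22 (via fail)
i=45 'e': node 22→25 (via fail)
i=46 'e': node 25→15 (via fail)
i=47 'a': node 15→16
i=48 'd': node 16→17
i=49 'c': node 17→18
i=50 'e': node 18→19  emit P3@[45:50]
i=51 'e': node 19→15 (via fail)
i=52 'e': node 15→15 (via fail)
i=53 'a': node 15→16
i=54 'd': node 16→17
i=55 'c': node 17→18

Result: [[1,6],[5,1],[13,0],[13,6],[24,3],[26,6],[30,1],[32,6],[37,2],[37,6],[43,5],[50,3]]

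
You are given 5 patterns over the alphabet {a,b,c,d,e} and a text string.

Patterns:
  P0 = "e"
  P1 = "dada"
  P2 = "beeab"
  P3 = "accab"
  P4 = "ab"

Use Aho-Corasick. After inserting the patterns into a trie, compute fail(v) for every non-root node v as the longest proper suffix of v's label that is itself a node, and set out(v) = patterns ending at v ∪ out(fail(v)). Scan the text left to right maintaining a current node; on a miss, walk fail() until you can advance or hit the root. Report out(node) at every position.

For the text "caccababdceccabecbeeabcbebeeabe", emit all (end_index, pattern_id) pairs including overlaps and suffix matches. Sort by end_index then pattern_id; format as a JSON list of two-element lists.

Construct AC machine:
Trie nodes:
  0='ε' goto a→11 b→6 d→2 e→1
  1='e' goto ·  [P0 ends]
  2='d' goto a→3
  3='da' goto d→4
  4='dad' goto a→5
  5='dada' goto ·  [P1 ends]
  6='b' goto e→7
  7='be' goto e→8
  8='bee' goto a→9
  9='beea' goto b→10
  10='beeab' goto ·  [P2 ends]
  11='a' goto b→16 c→12
  12='ac' goto c→13
  13='acc' goto a→14
  14='acca' goto b→15
  15='accab' goto ·  [P3 ends]
  16='ab' goto ·  [P4 ends]

Failure links (BFS by depth):
  n1('e'): parent n0 fail=0; on 'e' 0 → fail=0;  out {0}∪∅={0}
  n2('d'): parent n0 fail=0; on 'd' 0 → fail=0;  out ∅∪∅=∅
  n6('b'): parent n0 fail=0; on 'b' 0 → fail=0;  out ∅∪∅=∅
  n11('a'): parent n0 fail=0; on 'a' 0 → fail=0;  out ∅∪∅=∅
  n3('da'): parent n2 fail=0; on 'a' 0 → fail=11;  out ∅∪∅=∅
  n7('be'): parent n6 fail=0; on 'e' 0 → fail=1;  out ∅∪{0}={0}
  n12('ac'): parent n11 fail=0; on 'c' 0 → fail=0;  out ∅∪∅=∅
  n16('ab'): parent n11 fail=0; on 'b' 0 → fail=6;  out {4}∪∅={4}
  n4('dad'): parent n3 fail=11; on 'd' 11→0 → fail=2;  out ∅∪∅=∅
  n8('bee'): parent n7 fail=1; on 'e' 1→0 → fail=1;  out ∅∪{0}={0}
  n13('acc'): parent n12 fail=0; on 'c' 0 → fail=0;  out ∅∪∅=∅
  n5('dada'): parent n4 fail=2; on 'a' 2 → fail=3;  out {1}∪∅={1}
  n9('beea'): parent n8 fail=1; on 'a' 1→0 → fail=11;  out ∅∪∅=∅
  n14('acca'): parent n13 fail=0; on 'a' 0 → fail=11;  out ∅∪∅=∅
  n10('beeab'): parent n9 fail=11; on 'b' 11 → fail=16;  out {2}∪{4}={2,4}
  n15('accab'): parent n14 fail=11; on 'b' 11 → fail=16;  out {3}∪{4}={3,4}

Run:
i=0 'c': node 0→0
i=1 'a': node 0→11
i=2 'c': node 11→12
i=3 'c': node 12→13
i=4 'a': node 13→14
i=5 'b': node 14→15  → match P3@[1:5],P4@[4:5]
i=6 'a': node 15→11 (fail-walked)
i=7 'b': node 11→16  → match P4@[6:7]
i=8 'd': node 16→2 (fail-walked)
i=9 'c': node 2→0 (fail-walked)
i=10 'e': node 0→1  → match P0@[10:10]
i=11 'c': node 1→0 (fail-walked)
i=12 'c': node 0→0
i=13 'a': node 0→11
i=14 'b': node 11→16  → match P4@[13:14]
i=15 'e': node 16→7 (fail-walked)  → match P0@[15:15]
i=16 'c': node 7→0 (fail-walked)
i=17 'b': node 0→6
i=18 'e': node 6→7  → match P0@[18:18]
i=19 'e': node 7→8  → match P0@[19:19]
i=20 'a': node 8→9
i=21 'b': node 9→10  → match P2@[17:21],P4@[20:21]
i=22 'c': node 10→0 (fail-walked)
i=23 'b': node 0→6
i=24 'e': node 6→7  → match P0@[24:24]
i=25 'b': node 7→6 (fail-walked)
i=26 'e': node 6→7  → match P0@[26:26]
i=27 'e': node 7→8  → match P0@[27:27]
i=28 'a': node 8→9
i=29 'b': node 9→10  → match P2@[25:29],P4@[28:29]
i=30 'e': node 10→7 (fail-walked)  → match P0@[30:30]

Matches: [[5,3],[5,4],[7,4],[10,0],[14,4],[15,0],[18,0],[19,0],[21,2],[21,4],[24,0],[26,0],[27,0],[29,2],[29,4],[30,0]]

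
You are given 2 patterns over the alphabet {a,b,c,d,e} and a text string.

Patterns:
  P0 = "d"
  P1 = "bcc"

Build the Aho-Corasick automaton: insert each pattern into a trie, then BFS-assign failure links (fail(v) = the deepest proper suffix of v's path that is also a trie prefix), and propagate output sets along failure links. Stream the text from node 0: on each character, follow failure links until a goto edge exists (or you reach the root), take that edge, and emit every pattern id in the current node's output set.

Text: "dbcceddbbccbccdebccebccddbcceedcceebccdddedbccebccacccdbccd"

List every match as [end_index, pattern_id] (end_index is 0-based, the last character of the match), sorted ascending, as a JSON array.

Build automaton:
Trie (insert patterns):
  0='ε' goto b→2 d→1
  1='d' goto ·  [P0 ends]
  2='b' goto c→3
  3='bc' goto c→4
  4='bcc' goto ·  [P1 ends]

Failure links (BFS by depth):
  fail(1) 'd': from fail(0)=0 chase 'd': 0 ⇒ 0;  out={0}∪out(0)={0}
  fail(2) 'b': from fail(0)=0 chase 'b': 0 ⇒ 0;  out=∅∪out(0)=∅
  fail(3) 'bc': from fail(2)=0 chase 'c': 0 ⇒ 0;  out=∅∪out(0)=∅
  fail(4) 'bcc': from fail(3)=0 chase 'c': 0 ⇒ 0;  out={1}∪out(0)={1}

Scan:
[0] read 'd'  n0⇒n1  ** P0@[0:0]
[1] read 'b'  n1⇒n2 (fail-walked)
[2] read 'c'  n2⇒n3
[3] read 'c'  n3⇒n4  ** P1@[1:3]
[4] read 'e'  n4⇒n0 (fail-walked)
[5] read 'd'  n0⇒n1  ** P0@[5:5]
[6] read 'd'  n1⇒n1 (fail-walked)  ** P0@[6:6]
[7] read 'b'  n1⇒n2 (fail-walked)
[8] read 'b'  n2⇒n2 (fail-walked)
[9] read 'c'  n2⇒n3
[10] read 'c'  n3⇒n4  ** P1@[8:10]
[11] read 'b'  n4⇒n2 (fail-walked)
[12] read 'c'  n2⇒n3
[13] read 'c'  n3⇒n4  ** P1@[11:13]
[14] read 'd'  n4⇒n1 (fail-walked)  ** P0@[14:14]
[15] read 'e'  n1⇒n0 (fail-walked)
[16] read 'b'  n0⇒n2
[17] read 'c'  n2⇒n3
[18] read 'c'  n3⇒n4  ** P1@[16:18]
[19] read 'e'  n4⇒n0 (fail-walked)
[20] read 'b'  n0⇒n2
[21] read 'c'  n2⇒n3
[22] read 'c'  n3⇒n4  ** P1@[20:22]
[23] read 'd'  n4⇒n1 (fail-walked)  ** P0@[23:23]
[24] read 'd'  n1⇒n1 (fail-walked)  ** P0@[24:24]
[25] read 'b'  n1⇒n2 (fail-walked)
[26] read 'c'  n2⇒n3
[27] read 'c'  n3⇒n4  ** P1@[25:27]
[28] read 'e'  n4⇒n0 (fail-walked)
[29] read 'e'  n0⇒n0
[30] read 'd'  n0⇒n1  ** P0@[30:30]
[31] read 'c'  n1⇒n0 (fail-walked)
[32] read 'c'  n0⇒n0
[33] read 'e'  n0⇒n0
[34] read 'e'  n0⇒n0
[35] read 'b'  n0⇒n2
[36] read 'c'  n2⇒n3
[37] read 'c'  n3⇒n4  ** P1@[35:37]
[38] read 'd'  n4⇒n1 (fail-walked)  ** P0@[38:38]
[39] read 'd'  n1⇒n1 (fail-walked)  ** P0@[39:39]
[40] read 'd'  n1⇒n1 (fail-walked)  ** P0@[40:40]
[41] read 'e'  n1⇒n0 (fail-walked)
[42] read 'd'  n0⇒n1  ** P0@[42:42]
[43] read 'b'  n1⇒n2 (fail-walked)
[44] read 'c'  n2⇒n3
[45] read 'c'  n3⇒n4  ** P1@[43:45]
[46] read 'e'  n4⇒n0 (fail-walked)
[47] read 'b'  n0⇒n2
[48] read 'c'  n2⇒n3
[49] read 'c'  n3⇒n4  ** P1@[47:49]
[50] read 'a'  n4⇒n0 (fail-walked)
[51] read 'c'  n0⇒n0
[52] read 'c'  n0⇒n0
[53] read 'c'  n0⇒n0
[54] read 'd'  n0⇒n1  ** P0@[54:54]
[55] read 'b'  n1⇒n2 (fail-walked)
[56] read 'c'  n2⇒n3
[57] read 'c'  n3⇒n4  ** P1@[55:57]
[58] read 'd'  n4⇒n1 (fail-walked)  ** P0@[58:58]

Result: [[0,0],[3,1],[5,0],[6,0],[10,1],[13,1],[14,0],[18,1],[22,1],[23,0],[24,0],[27,1],[30,0],[37,1],[38,0],[39,0],[40,0],[42,0],[45,1],[49,1],[54,0],[57,1],[58,0]]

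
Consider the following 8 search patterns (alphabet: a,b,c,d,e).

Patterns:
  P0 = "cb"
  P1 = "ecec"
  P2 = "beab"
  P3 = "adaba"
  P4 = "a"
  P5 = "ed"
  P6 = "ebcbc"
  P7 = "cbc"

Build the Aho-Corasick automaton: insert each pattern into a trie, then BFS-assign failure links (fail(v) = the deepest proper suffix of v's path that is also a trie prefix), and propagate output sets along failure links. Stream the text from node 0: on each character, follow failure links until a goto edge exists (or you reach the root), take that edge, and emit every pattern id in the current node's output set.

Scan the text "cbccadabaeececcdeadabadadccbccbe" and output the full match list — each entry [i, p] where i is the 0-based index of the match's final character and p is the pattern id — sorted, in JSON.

Build:
Trie (insert patterns):
  0='ε' goto a→11 b→7 c→1 e→3
  1='c' goto b→2
  2='cb' goto c→21  ←P0
  3='e' goto b→17 c→4 d→16
  4='ec' goto e→5
  5='ece' goto c→6
  6='ecec' goto ·  ←P1
  7='b' goto e→8
  8='be' goto a→9
  9='bea' goto b→10
  10='beab' goto ·  ←P2
  11='a' goto d→12  ←P4
  12='ad' goto a→13
  13='ada' goto b→14
  14='adab' goto a→15
  15='adaba' goto ·  ←P3
  16='ed' goto ·  ←P5
  17='eb' goto c→18
  18='ebc' goto b→19
  19='ebcb' goto c→20
  20='ebcbc' goto ·  ←P6
  21='cbc' goto ·  ←P7

BFS fail/out derivation:
  fail(1) 'c': from fail(0)=0 chase 'c': 0 ⇒ 0;  out=∅∪out(0)=∅
  fail(3) 'e': from fail(0)=0 chase 'e': 0 ⇒ 0;  out=∅∪out(0)=∅
  fail(7) 'b': from fail(0)=0 chase 'b': 0 ⇒ 0;  out=∅∪out(0)=∅
  fail(11) 'a': from fail(0)=0 chase 'a': 0 ⇒ 0;  out={4}∪out(0)={4}
  fail(2) 'cb': from fail(1)=0 chase 'b': 0 ⇒ 7;  out={0}∪out(7)={0}
  fail(4) 'ec': from fail(3)=0 chase 'c': 0 ⇒ 1;  out=∅∪out(1)=∅
  fail(8) 'be': from fail(7)=0 chase 'e': 0 ⇒ 3;  out=∅∪out(3)=∅
  fail(12) 'ad': from fail(11)=0 chase 'd': 0 ⇒ 0;  out=∅∪out(0)=∅
  fail(16) 'ed': from fail(3)=0 chase 'd': 0 ⇒ 0;  out={5}∪out(0)={5}
  fail(17) 'eb': from fail(3)=0 chase 'b': 0 ⇒ 7;  out=∅∪out(7)=∅
  fail(5) 'ece': from fail(4)=1 chase 'e': 1→0 ⇒ 3;  out=∅∪out(3)=∅
  fail(9) 'bea': from fail(8)=3 chase 'a': 3→0 ⇒ 11;  out=∅∪out(11)={4}
  fail(13) 'ada': from fail(12)=0 chase 'a': 0 ⇒ 11;  out=∅∪out(11)={4}
  fail(18) 'ebc': from fail(17)=7 chase 'c': 7→0 ⇒ 1;  out=∅∪out(1)=∅
  fail(21) 'cbc': from fail(2)=7 chase 'c': 7→0 ⇒ 1;  out={7}∪out(1)={7}
  fail(6) 'ecec': from fail(5)=3 chase 'c': 3 ⇒ 4;  out={1}∪out(4)={1}
  fail(10) 'beab': from fail(9)=11 chase 'b': 11→0 ⇒ 7;  out={2}∪out(7)={2}
  fail(14) 'adab': from fail(13)=11 chase 'b': 11→0 ⇒ 7;  out=∅∪out(7)=∅
  fail(19) 'ebcb': from fail(18)=1 chase 'b': 1 ⇒ 2;  out=∅∪out(2)={0}
  fail(15) 'adaba': from fail(14)=7 chase 'a': 7→0 ⇒ 11;  out={3}∪out(11)={3,4}
  fail(20) 'ebcbc': from fail(19)=2 chase 'c': 2 ⇒ 21;  out={6}∪out(21)={6,7}

Text stream:
pos 0 'c': at 1
pos 1 'b': at 2  ** P0@[0:1]
pos 2 'c': at 21  ** P7@[0:2]
pos 3 'c': at 1 (via fail)
pos 4 'a': at 11 (via fail)  ** P4@[4:4]
pos 5 'd': at 12
pos 6 'a': at 13  ** P4@[6:6]
pos 7 'b': at 14
pos 8 'a': at 15  ** P3@[4:8],P4@[8:8]
pos 9 'e': at 3 (via fail)
pos 10 'e': at 3 (via fail)
pos 11 'c': at 4
pos 12 'e': at 5
pos 13 'c': at 6  ** P1@[10:13]
pos 14 'c': at 1 (via fail)
pos 15 'd': at 0 (via fail)
pos 16 'e': at 3
pos 17 'a': at 11 (via fail)  ** P4@[17:17]
pos 18 'd': at 12
pos 19 'a': at 13  ** P4@[19:19]
pos 20 'b': at 14
pos 21 'a': at 15  ** P3@[17:21],P4@[21:21]
pos 22 'd': at 12 (via fail)
pos 23 'a': at 13  ** P4@[23:23]
pos 24 'd': at 12 (via fail)
pos 25 'c': at 1 (via fail)
pos 26 'c': at 1 (via fail)
pos 27 'b': at 2  ** P0@[26:27]
pos 28 'c': at 21  ** P7@[26:28]
pos 29 'c': at 1 (via fail)
pos 30 'b': at 2  ** P0@[29:30]
pos 31 'e': at 8 (via fail)

All matches (sorted): [[1,0],[2,7],[4,4],[6,4],[8,3],[8,4],[13,1],[17,4],[19,4],[21,3],[21,4],[23,4],[27,0],[28,7],[30,0]]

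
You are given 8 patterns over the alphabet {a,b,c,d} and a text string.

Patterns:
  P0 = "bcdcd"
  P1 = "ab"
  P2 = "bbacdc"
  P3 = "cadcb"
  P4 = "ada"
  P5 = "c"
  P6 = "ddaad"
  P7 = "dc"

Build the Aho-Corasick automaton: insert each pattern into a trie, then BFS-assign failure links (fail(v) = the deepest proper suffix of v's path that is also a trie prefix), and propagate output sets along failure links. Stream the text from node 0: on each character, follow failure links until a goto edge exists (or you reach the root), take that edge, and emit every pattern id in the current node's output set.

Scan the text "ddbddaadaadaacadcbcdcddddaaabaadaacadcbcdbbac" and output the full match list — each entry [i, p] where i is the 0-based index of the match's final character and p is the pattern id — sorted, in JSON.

Construct AC machine:
Trie (insert patterns):
  n0 'ε': a→6 b→1 c→13 d→20
  n1 'b': b→8 c→2
  n2 'bc': d→3
  n3 'bcd': c→4
  n4 'bcdc': d→5
  n5 'bcdcd': ·  ←P0
  n6 'a': b→7 d→18
  n7 'ab': ·  ←P1
  n8 'bb': a→9
  n9 'bba': c→10
  n10 'bbac': d→11
  n11 'bbacd': c→12
  n12 'bbacdc': ·  ←P2
  n13 'c': a→14  ←P5
  n14 'ca': d→15
  n15 'cad': c→16
  n16 'cadc': b→17
  n17 'cadcb': ·  ←P3
  n18 'ad': a→19
  n19 'ada': ·  ←P4
  n20 'd': c→25 d→21
  n21 'dd': a→22
  n22 'dda': a→23
  n23 'ddaa': d→24
  n24 'ddaad': ·  ←P6
  n25 'dc': ·  ←P7

Failure links (BFS by depth):
  n1('b'): parent n0 fail=0; on 'b' 0 → fail=0;  out ∅∪∅=∅
  n6('a'): parent n0 fail=0; on 'a' 0 → fail=0;  out ∅∪∅=∅
  n13('c'): parent n0 fail=0; on 'c' 0 → fail=0;  out {5}∪∅={5}
  n20('d'): parent n0 fail=0; on 'd' 0 → fail=0;  out ∅∪∅=∅
  n2('bc'): parent n1 fail=0; on 'c' 0 → fail=13;  out ∅∪{5}={5}
  n7('ab'): parent n6 fail=0; on 'b' 0 → fail=1;  out {1}∪∅={1}
  n8('bb'): parent n1 fail=0; on 'b' 0 → fail=1;  out ∅∪∅=∅
  n14('ca'): parent n13 fail=0; on 'a' 0 → fail=6;  out ∅∪∅=∅
  n18('ad'): parent n6 fail=0; on 'd' 0 → fail=20;  out ∅∪∅=∅
  n21('dd'): parent n20 fail=0; on 'd' 0 → fail=20;  out ∅∪∅=∅
  n25('dc'): parent n20 fail=0; on 'c' 0 → fail=13;  out {7}∪{5}={5,7}
  n3('bcd'): parent n2 fail=13; on 'd' 13→0 → fail=20;  out ∅∪∅=∅
  n9('bba'): parent n8 fail=1; on 'a' 1→0 → fail=6;  out ∅∪∅=∅
  n15('cad'): parent n14 fail=6; on 'd' 6 → fail=18;  out ∅∪∅=∅
  n19('ada'): parent n18 fail=20; on 'a' 20→0 → fail=6;  out {4}∪∅={4}
  n22('dda'): parent n21 fail=20; on 'a' 20→0 → fail=6;  out ∅∪∅=∅
  n4('bcdc'): parent n3 fail=20; on 'c' 20 → fail=25;  out ∅∪{5,7}={5,7}
  n10('bbac'): parent n9 fail=6; on 'c' 6→0 → fail=13;  out ∅∪{5}={5}
  n16('cadc'): parent n15 fail=18; on 'c' 18→20 → fail=25;  out ∅∪{5,7}={5,7}
  n23('ddaa'): parent n22 fail=6; on 'a' 6→0 → fail=6;  out ∅∪∅=∅
  n5('bcdcd'): parent n4 fail=25; on 'd' 25→13→0 → fail=20;  out {0}∪∅={0}
  n11('bbacd'): parent n10 fail=13; on 'd' 13→0 → fail=20;  out ∅∪∅=∅
  n17('cadcb'): parent n16 fail=25; on 'b' 25→13→0 → fail=1;  out {3}∪∅={3}
  n24('ddaad'): parent n23 fail=6; on 'd' 6 → fail=18;  out {6}∪∅={6}
  n12('bbacdc'): parent n11 fail=20; on 'c' 20 → fail=25;  out {2}∪{5,7}={2,5,7}

Scan:
i=0 'd': node 0→20
i=1 'd': node 20→21
i=2 'b': node 21→1 (via fail)
i=3 'd': node 1→20 (via fail)
i=4 'd': node 20→21
i=5 'a': node 21→22
i=6 'a': node 22→23
i=7 'd': node 23→24  ** P6@[3:7]
i=8 'a': node 24→19 (via fail)  ** P4@[6:8]
i=9 'a': node 19→6 (via fail)
i=10 'd': node 6→18
i=11 'a': node 18→19  ** P4@[9:11]
i=12 'a': node 19→6 (via fail)
i=13 'c': node 6→13 (via fail)  ** P5@[13:13]
i=14 'a': node 13→14
i=15 'd': node 14→15
i=16 'c': node 15→16  ** P5@[16:16],P7@[15:16]
i=17 'b': node 16→17  ** P3@[13:17]
i=18 'c': node 17→2 (via fail)  ** P5@[18:18]
i=19 'd': node 2→3
i=20 'c': node 3→4  ** P5@[20:20],P7@[19:20]
i=21 'd': node 4→5  ** P0@[17:21]
i=22 'd': node 5→21 (via fail)
i=23 'd': node 21→21 (via fail)
i=24 'd': node 21→21 (via fail)
i=25 'a': node 21→22
i=26 'a': node 22→23
i=27 'a': node 23→6 (via fail)
i=28 'b': node 6→7  ** P1@[27:28]
i=29 'a': node 7→6 (via fail)
i=30 'a': node 6→6 (via fail)
i=31 'd': node 6→18
i=32 'a': node 18→19  ** P4@[30:32]
i=33 'a': node 19→6 (via fail)
i=34 'c': node 6→13 (via fail)  ** P5@[34:34]
i=35 'a': node 13→14
i=36 'd': node 14→15
i=37 'c': node 15→16  ** P5@[37:37],P7@[36:37]
i=38 'b': node 16→17  ** P3@[34:38]
i=39 'c': node 17→2 (via fail)  ** P5@[39:39]
i=40 'd': node 2→3
i=41 'b': node 3→1 (via fail)
i=42 'b': node 1→8
i=43 'a': node 8→9
i=44 'c': node 9→10  ** P5@[44:44]

Matches: [[7,6],[8,4],[11,4],[13,5],[16,5],[16,7],[17,3],[18,5],[20,5],[20,7],[21,0],[28,1],[32,4],[34,5],[37,5],[37,7],[38,3],[39,5],[44,5]]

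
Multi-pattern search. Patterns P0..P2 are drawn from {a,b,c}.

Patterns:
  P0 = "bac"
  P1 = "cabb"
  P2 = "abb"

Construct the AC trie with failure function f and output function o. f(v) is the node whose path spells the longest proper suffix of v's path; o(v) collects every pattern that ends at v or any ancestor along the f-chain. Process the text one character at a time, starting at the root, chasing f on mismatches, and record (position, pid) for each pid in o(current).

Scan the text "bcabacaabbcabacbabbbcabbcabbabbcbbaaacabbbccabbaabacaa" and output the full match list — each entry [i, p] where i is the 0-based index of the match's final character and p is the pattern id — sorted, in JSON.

Build:
Trie nodes:
  n0 'ε': a→8 b→1 c→4
  n1 'b': a→2
  n2 'ba': c→3
  n3 'bac': ·  [P0 ends]
  n4 'c': a→5
  n5 'ca': b→6
  n6 'cab': b→7
  n7 'cabb': ·  [P1 ends]
  n8 'a': b→9
  n9 'ab': b→10
  n10 'abb': ·  [P2 ends]

Failure links (BFS by depth):
  n1('b'): parent n0 fail=0; on 'b' 0 → fail=0;  out ∅∪∅=∅
  n4('c'): parent n0 fail=0; on 'c' 0 → fail=0;  out ∅∪∅=∅
  n8('a'): parent n0 fail=0; on 'a' 0 → fail=0;  out ∅∪∅=∅
  n2('ba'): parent n1 fail=0; on 'a' 0 → fail=8;  out ∅∪∅=∅
  n5('ca'): parent n4 fail=0; on 'a' 0 → fail=8;  out ∅∪∅=∅
  n9('ab'): parent n8 fail=0; on 'b' 0 → fail=1;  out ∅∪∅=∅
  n3('bac'): parent n2 fail=8; on 'c' 8→0 → fail=4;  out {0}∪∅={0}
  n6('cab'): parent n5 fail=8; on 'b' 8 → fail=9;  out ∅∪∅=∅
  n10('abb'): parent n9 fail=1; on 'b' 1→0 → fail=1;  out {2}∪∅={2}
  n7('cabb'): parent n6 fail=9; on 'b' 9 → fail=10;  out {1}∪{2}={1,2}

Run:
pos 0 'b': at 1
pos 1 'c': at 4 (fail-walked)
pos 2 'a': at 5
pos 3 'b': at 6
pos 4 'a': at 2 (fail-walked)
pos 5 'c': at 3  → match P0@[3:5]
pos 6 'a': at 5 (fail-walked)
pos 7 'a': at 8 (fail-walked)
pos 8 'b': at 9
pos 9 'b': at 10  → match P2@[7:9]
pos 10 'c': at 4 (fail-walked)
pos 11 'a': at 5
pos 12 'b': at 6
pos 13 'a': at 2 (fail-walked)
pos 14 'c': at 3  → match P0@[12:14]
pos 15 'b': at 1 (fail-walked)
pos 16 'a': at 2
pos 17 'b': at 9 (fail-walked)
pos 18 'b': at 10  → match P2@[16:18]
pos 19 'b': at 1 (fail-walked)
pos 20 'c': at 4 (fail-walked)
pos 21 'a': at 5
pos 22 'b': at 6
pos 23 'b': at 7  → match P1@[20:23],P2@[21:23]
pos 24 'c': at 4 (fail-walked)
pos 25 'a': at 5
pos 26 'b': at 6
pos 27 'b': at 7  → match P1@[24:27],P2@[25:27]
pos 28 'a': at 2 (fail-walked)
pos 29 'b': at 9 (fail-walked)
pos 30 'b': at 10  → match P2@[28:30]
pos 31 'c': at 4 (fail-walked)
pos 32 'b': at 1 (fail-walked)
pos 33 'b': at 1 (fail-walked)
pos 34 'a': at 2
pos 35 'a': at 8 (fail-walked)
pos 36 'a': at 8 (fail-walked)
pos 37 'c': at 4 (fail-walked)
pos 38 'a': at 5
pos 39 'b': at 6
pos 40 'b': at 7  → match P1@[37:40],P2@[38:40]
pos 41 'b': at 1 (fail-walked)
pos 42 'c': at 4 (fail-walked)
pos 43 'c': at 4 (fail-walked)
pos 44 'a': at 5
pos 45 'b': at 6
pos 46 'b': at 7  → match P1@[43:46],P2@[44:46]
pos 47 'a': at 2 (fail-walked)
pos 48 'a': at 8 (fail-walked)
pos 49 'b': at 9
pos 50 'a': at 2 (fail-walked)
pos 51 'c': at 3  → match P0@[49:51]
pos 52 'a': at 5 (fail-walked)
pos 53 'a': at 8 (fail-walked)

Matches: [[5,0],[9,2],[14,0],[18,2],[23,1],[23,2],[27,1],[27,2],[30,2],[40,1],[40,2],[46,1],[46,2],[51,0]]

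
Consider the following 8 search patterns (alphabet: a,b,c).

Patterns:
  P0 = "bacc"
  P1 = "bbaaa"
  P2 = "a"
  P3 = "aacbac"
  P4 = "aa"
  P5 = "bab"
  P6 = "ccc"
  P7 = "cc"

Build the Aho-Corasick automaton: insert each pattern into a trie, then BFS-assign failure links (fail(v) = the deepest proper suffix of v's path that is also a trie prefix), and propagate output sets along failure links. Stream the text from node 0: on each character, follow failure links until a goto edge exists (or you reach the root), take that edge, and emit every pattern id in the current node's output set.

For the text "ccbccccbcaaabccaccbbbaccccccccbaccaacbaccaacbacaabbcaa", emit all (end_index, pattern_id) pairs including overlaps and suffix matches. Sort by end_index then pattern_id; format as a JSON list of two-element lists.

Build automaton:
Trie (insert patterns):
  0='ε' goto a→9 b→1 c→16
  1='b' goto a→2 b→5
  2='ba' goto b→15 c→3
  3='bac' goto c→4
  4='bacc' goto ·  ←P0
  5='bb' goto a→6
  6='bba' goto a→7
  7='bbaa' goto a→8
  8='bbaaa' goto ·  ←P1
  9='a' goto a→10  ←P2
  10='aa' goto c→11  ←P4
  11='aac' goto b→12
  12='aacb' goto a→13
  13='aacba' goto c→14
  14='aacbac' goto ·  ←P3
  15='bab' goto ·  ←P5
  16='c' goto c→17
  17='cc' goto c→18  ←P7
  18='ccc' goto ·  ←P6

BFS fail/out derivation:
  fail(1) 'b': from fail(0)=0 chase 'b': 0 ⇒ 0;  out=∅∪out(0)=∅
  fail(9) 'a': from fail(0)=0 chase 'a': 0 ⇒ 0;  out={2}∪out(0)={2}
  fail(16) 'c': from fail(0)=0 chase 'c': 0 ⇒ 0;  out=∅∪out(0)=∅
  fail(2) 'ba': from fail(1)=0 chase 'a': 0 ⇒ 9;  out=∅∪out(9)={2}
  fail(5) 'bb': from fail(1)=0 chase 'b': 0 ⇒ 1;  out=∅∪out(1)=∅
  fail(10) 'aa': from fail(9)=0 chase 'a': 0 ⇒ 9;  out={4}∪out(9)={2,4}
  fail(17) 'cc': from fail(16)=0 chase 'c': 0 ⇒ 16;  out={7}∪out(16)={7}
  fail(3) 'bac': from fail(2)=9 chase 'c': 9→0 ⇒ 16;  out=∅∪out(16)=∅
  fail(6) 'bba': from fail(5)=1 chase 'a': 1 ⇒ 2;  out=∅∪out(2)={2}
  fail(11) 'aac': from fail(10)=9 chase 'c': 9→0 ⇒ 16;  out=∅∪out(16)=∅
  fail(15) 'bab': from fail(2)=9 chase 'b': 9→0 ⇒ 1;  out={5}∪out(1)={5}
  fail(18) 'ccc': from fail(17)=16 chase 'c': 16 ⇒ 17;  out={6}∪out(17)={6,7}
  fail(4) 'bacc': from fail(3)=16 chase 'c': 16 ⇒ 17;  out={0}∪out(17)={0,7}
  fail(7) 'bbaa': from fail(6)=2 chase 'a': 2→9 ⇒ 10;  out=∅∪out(10)={2,4}
  fail(12) 'aacb': from fail(11)=16 chase 'b': 16→0 ⇒ 1;  out=∅∪out(1)=∅
  fail(8) 'bbaaa': from fail(7)=10 chase 'a': 10→9 ⇒ 10;  out={1}∪out(10)={1,2,4}
  fail(13) 'aacba': from fail(12)=1 chase 'a': 1 ⇒ 2;  out=∅∪out(2)={2}
  fail(14) 'aacbac': from fail(13)=2 chase 'c': 2 ⇒ 3;  out={3}∪out(3)={3}

Text stream:
[0] read 'c'  n0⇒n16
[1] read 'c'  n16⇒n17  ** P7@[0:1]
[2] read 'b'  n17⇒n1 (fail-walked)
[3] read 'c'  n1⇒n16 (fail-walked)
[4] read 'c'  n16⇒n17  ** P7@[3:4]
[5] read 'c'  n17⇒n18  ** P6@[3:5],P7@[4:5]
[6] read 'c'  n18⇒n18 (fail-walked)  ** P6@[4:6],P7@[5:6]
[7] read 'b'  n18⇒n1 (fail-walked)
[8] read 'c'  n1⇒n16 (fail-walked)
[9] read 'a'  n16⇒n9 (fail-walked)  ** P2@[9:9]
[10] read 'a'  n9⇒n10  ** P2@[10:10],P4@[9:10]
[11] read 'a'  n10⇒n10 (fail-walked)  ** P2@[11:11],P4@[10:11]
[12] read 'b'  n10⇒n1 (fail-walked)
[13] read 'c'  n1⇒n16 (fail-walked)
[14] read 'c'  n16⇒n17  ** P7@[13:14]
[15] read 'a'  n17⇒n9 (fail-walked)  ** P2@[15:15]
[16] read 'c'  n9⇒n16 (fail-walked)
[17] read 'c'  n16⇒n17  ** P7@[16:17]
[18] read 'b'  n17⇒n1 (fail-walked)
[19] read 'b'  n1⇒n5
[20] read 'b'  n5⇒n5 (fail-walked)
[21] read 'a'  n5⇒n6  ** P2@[21:21]
[22] read 'c'  n6⇒n3 (fail-walked)
[23] read 'c'  n3⇒n4  ** P0@[20:23],P7@[22:23]
[24] read 'c'  n4⇒n18 (fail-walked)  ** P6@[22:24],P7@[23:24]
[25] read 'c'  n18⇒n18 (fail-walked)  ** P6@[23:25],P7@[24:25]
[26] read 'c'  n18⇒n18 (fail-walked)  ** P6@[24:26],P7@[25:26]
[27] read 'c'  n18⇒n18 (fail-walked)  ** P6@[25:27],P7@[26:27]
[28] read 'c'  n18⇒n18 (fail-walked)  ** P6@[26:28],P7@[27:28]
[29] read 'c'  n18⇒n18 (fail-walked)  ** P6@[27:29],P7@[28:29]
[30] read 'b'  n18⇒n1 (fail-walked)
[31] read 'a'  n1⇒n2  ** P2@[31:31]
[32] read 'c'  n2⇒n3
[33] read 'c'  n3⇒n4  ** P0@[30:33],P7@[32:33]
[34] read 'a'  n4⇒n9 (fail-walked)  ** P2@[34:34]
[35] read 'a'  n9⇒n10  ** P2@[35:35],P4@[34:35]
[36] read 'c'  n10⇒n11
[37] read 'b'  n11⇒n12
[38] read 'a'  n12⇒n13  ** P2@[38:38]
[39] read 'c'  n13⇒n14  ** P3@[34:39]
[40] read 'c'  n14⇒n4 (fail-walked)  ** P0@[37:40],P7@[39:40]
[41] read 'a'  n4⇒n9 (fail-walked)  ** P2@[41:41]
[42] read 'a'  n9⇒n10  ** P2@[42:42],P4@[41:42]
[43] read 'c'  n10⇒n11
[44] read 'b'  n11⇒n12
[45] read 'a'  n12⇒n13  ** P2@[45:45]
[46] read 'c'  n13⇒n14  ** P3@[41:46]
[47] read 'a'  n14⇒n9 (fail-walked)  ** P2@[47:47]
[48] read 'a'  n9⇒n10  ** P2@[48:48],P4@[47:48]
[49] read 'b'  n10⇒n1 (fail-walked)
[50] read 'b'  n1⇒n5
[51] read 'c'  n5⇒n16 (fail-walked)
[52] read 'a'  n16⇒n9 (fail-walked)  ** P2@[52:52]
[53] read 'a'  n9⇒n10  ** P2@[53:53],P4@[52:53]

All matches (sorted): [[1,7],[4,7],[5,6],[5,7],[6,6],[6,7],[9,2],[10,2],[10,4],[11,2],[11,4],[14,7],[15,2],[17,7],[21,2],[23,0],[23,7],[24,6],[24,7],[25,6],[25,7],[26,6],[26,7],[27,6],[27,7],[28,6],[28,7],[29,6],[29,7],[31,2],[33,0],[33,7],[34,2],[35,2],[35,4],[38,2],[39,3],[40,0],[40,7],[41,2],[42,2],[42,4],[45,2],[46,3],[47,2],[48,2],[48,4],[52,2],[53,2],[53,4]]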